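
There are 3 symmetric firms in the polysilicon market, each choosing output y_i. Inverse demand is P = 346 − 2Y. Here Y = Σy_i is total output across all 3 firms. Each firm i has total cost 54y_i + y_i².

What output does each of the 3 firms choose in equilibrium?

A representative firm's profit is π_i = y_i(346 − 2Y) − 54y_i − y_i², with Y = y_i + Σ_{j≠i} y_j.
First-order condition: 292 − 6y_i − 2Σ_{j≠i} y_j = 0.
With identical firms, set every y_j = y: then 292 − 6y − 4y = 0, i.e. y = 292/10 = 29.2.

29.2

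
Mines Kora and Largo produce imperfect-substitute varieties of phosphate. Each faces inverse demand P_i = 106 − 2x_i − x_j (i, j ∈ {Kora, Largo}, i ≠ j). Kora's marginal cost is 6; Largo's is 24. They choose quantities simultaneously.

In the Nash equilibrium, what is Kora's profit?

Mine Kora's profit: π = x_{Kora}(106 − 2x_{Kora} − x_{Largo}) − 6x_{Kora}.
∂π/∂x_{Kora} = 100 − 4x_{Kora} − x_{Largo} = 0 ⇒ x_{Kora} = 25 − 0.25x_{Largo}.
Similarly x_{Largo} = 20.5 − 0.25x_{Kora}.
Solving the two reaction functions simultaneously: (1 − (−0.25)(−0.25))x_{Kora} = 25 − 0.25·20.5, so 0.9375x_{Kora} = 19.875 and x_{Kora} = 21.2.
Then x_{Largo} = 20.5 − 0.25·21.2 = 15.2.
P_{Kora} = 106 − 2·21.2 − 15.2 = 48.4.
Profit = (48.4 − 6)·21.2 = 898.88.

898.88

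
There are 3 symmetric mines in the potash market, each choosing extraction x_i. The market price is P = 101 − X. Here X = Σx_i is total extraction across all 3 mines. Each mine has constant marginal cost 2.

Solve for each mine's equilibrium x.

24.75

A representative mine's profit is π_i = x_i(101 − X) − 2x_i, with X = x_i + Σ_{j≠i} x_j.
First-order condition: 99 − 2x_i − Σ_{j≠i} x_j = 0.
Imposing symmetry (x_j = x for all j) turns Σ_{j≠i} x_j into 2x, so 99 = 4x and x = 24.75.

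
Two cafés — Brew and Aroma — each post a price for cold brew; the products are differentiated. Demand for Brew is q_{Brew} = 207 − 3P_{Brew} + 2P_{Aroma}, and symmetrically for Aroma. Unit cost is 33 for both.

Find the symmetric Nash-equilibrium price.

76.5

Brew's profit: π = (P_{Brew} − 33)(207 − 3P_{Brew} + 2P_{Aroma}).
∂π/∂P_{Brew} = 306 − 6P_{Brew} + 2P_{Aroma} = 0 ⇒ P_{Brew} = 51 + (1/3)P_{Aroma}.
By symmetry P_{Aroma} = P_{Brew}; substituting into the reaction function, (2/3)P_{Brew} = 51 and P_{Brew} = 76.5.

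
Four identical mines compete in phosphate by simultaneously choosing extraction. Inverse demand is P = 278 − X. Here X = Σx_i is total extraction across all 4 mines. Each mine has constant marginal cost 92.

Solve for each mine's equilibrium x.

37.2

A representative mine's profit is π_i = x_i(278 − X) − 92x_i, with X = x_i + Σ_{j≠i} x_j.
First-order condition: 186 − 2x_i − Σ_{j≠i} x_j = 0.
Imposing symmetry (x_j = x for all j) turns Σ_{j≠i} x_j into 3x, so 186 = 5x and x = 37.2.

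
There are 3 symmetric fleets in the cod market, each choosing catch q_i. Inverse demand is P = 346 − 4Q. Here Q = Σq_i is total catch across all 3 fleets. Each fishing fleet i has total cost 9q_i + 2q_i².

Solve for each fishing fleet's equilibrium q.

A representative fishing fleet's profit is π_i = q_i(346 − 4Q) − 9q_i − 2q_i², with Q = q_i + Σ_{j≠i} q_j.
First-order condition: 337 − 12q_i − 4Σ_{j≠i} q_j = 0.
With identical fishing fleets, set every q_j = q: then 337 − 12q − 8q = 0, i.e. q = 337/20 = 16.85.

16.85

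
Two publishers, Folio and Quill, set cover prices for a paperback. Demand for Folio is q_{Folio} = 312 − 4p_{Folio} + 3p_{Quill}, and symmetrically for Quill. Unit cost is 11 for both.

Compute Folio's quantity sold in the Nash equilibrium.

240.8

Folio's profit: π = (p_{Folio} − 11)(312 − 4p_{Folio} + 3p_{Quill}).
∂π/∂p_{Folio} = 356 − 8p_{Folio} + 3p_{Quill} = 0 ⇒ p_{Folio} = 44.5 + 0.375p_{Quill}.
The game is symmetric, so in equilibrium p_{Quill} = p_{Folio}: the reaction function gives 0.625p_{Folio} = 44.5, hence p_{Folio} = 71.2.
q_{Folio} = 312 − 4·71.2 + 3·71.2 = 240.8.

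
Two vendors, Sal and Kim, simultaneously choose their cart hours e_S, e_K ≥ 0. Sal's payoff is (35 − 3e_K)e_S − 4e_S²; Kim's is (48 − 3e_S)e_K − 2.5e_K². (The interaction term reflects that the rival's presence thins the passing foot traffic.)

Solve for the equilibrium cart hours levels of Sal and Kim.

1, 9

Expanding Sal's payoff: 35e_S − 3e_Ke_S − 4e_S².
∂π/∂e_S = 35 − 3e_K − 8e_S = 0, so e_S = 4.375 − 0.375e_K.
Likewise for Kim: e_K = 9.6 − 0.6e_S.
Plugging e_K into Sal's best response: e_S = 4.375 − 0.375(9.6 − 0.6e_S) ⇒ 0.775e_S = 0.775, so e_S = 1.
Then e_K = 9.6 − 0.6·1 = 9.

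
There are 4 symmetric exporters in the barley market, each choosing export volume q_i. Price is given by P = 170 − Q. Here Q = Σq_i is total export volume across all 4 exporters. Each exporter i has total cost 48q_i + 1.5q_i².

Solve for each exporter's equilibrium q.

A representative exporter's profit is π_i = q_i(170 − Q) − 48q_i − 1.5q_i², with Q = q_i + Σ_{j≠i} q_j.
First-order condition: 122 − 5q_i − Σ_{j≠i} q_j = 0.
With identical exporters, set every q_j = q: then 122 − 5q − 3q = 0, i.e. q = 122/8 = 15.25.

15.25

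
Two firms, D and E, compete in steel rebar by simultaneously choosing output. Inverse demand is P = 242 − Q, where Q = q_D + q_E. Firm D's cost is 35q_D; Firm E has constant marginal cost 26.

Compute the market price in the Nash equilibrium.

Firm D's profit: π = q_D(242 − (q_D + q_E)) − 35q_D.
∂π/∂q_D = 207 − 2q_D − q_E = 0, so q_D = 103.5 − 0.5q_E.
By the same steps for E: q_E = 108 − 0.5q_D.
Substituting the second reaction function into the first: q_D = 103.5 − 0.5(108 − 0.5q_D), which gives 0.75q_D = 49.5 ⇒ q_D = 66.
Then q_E = 108 − 0.5·66 = 75.
Equilibrium price: P = 242 − 141 = 101.

101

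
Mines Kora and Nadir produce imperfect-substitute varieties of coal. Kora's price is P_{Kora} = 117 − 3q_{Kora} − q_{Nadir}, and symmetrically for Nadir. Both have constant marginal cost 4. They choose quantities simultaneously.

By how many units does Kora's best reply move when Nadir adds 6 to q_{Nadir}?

Mine Kora's profit: π = q_{Kora}(117 − 3q_{Kora} − q_{Nadir}) − 4q_{Kora}.
∂π/∂q_{Kora} = 113 − 6q_{Kora} − q_{Nadir} = 0 ⇒ q_{Kora} = 113/6 − (1/6)q_{Nadir}.
The reaction-function slope is −1/6, so a 6-unit rise in q_{Nadir} moves q_{Kora} by −1/6 × 6 = −1. Kora's best response falls — the actions are strategic substitutes.

-1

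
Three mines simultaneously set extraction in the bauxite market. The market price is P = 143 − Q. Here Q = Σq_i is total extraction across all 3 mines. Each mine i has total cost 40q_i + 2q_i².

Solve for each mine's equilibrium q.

A representative mine's profit is π_i = q_i(143 − Q) − 40q_i − 2q_i², with Q = q_i + Σ_{j≠i} q_j.
First-order condition: 103 − 6q_i − Σ_{j≠i} q_j = 0.
In a symmetric equilibrium every mine chooses the same q, so Σ_{j≠i} q_j = 2q. The condition becomes 103 − 8q = 0, giving q = 103/8 = 12.875.

12.875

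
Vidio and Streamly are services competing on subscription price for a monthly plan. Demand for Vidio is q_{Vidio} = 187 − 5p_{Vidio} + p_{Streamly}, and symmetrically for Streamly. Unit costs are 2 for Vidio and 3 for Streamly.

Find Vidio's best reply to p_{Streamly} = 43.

Vidio's profit: π = (p_{Vidio} − 2)(187 − 5p_{Vidio} + p_{Streamly}).
∂π/∂p_{Vidio} = 197 − 10p_{Vidio} + p_{Streamly} = 0 ⇒ p_{Vidio} = 19.7 + 0.1p_{Streamly}.
At p_{Streamly} = 43: p_{Vidio} = 19.7 + 0.1·43 = 24.

24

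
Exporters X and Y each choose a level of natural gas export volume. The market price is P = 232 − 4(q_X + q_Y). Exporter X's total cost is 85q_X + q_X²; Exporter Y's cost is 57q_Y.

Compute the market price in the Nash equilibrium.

Exporter X's profit: π = q_X(232 − 4(q_X + q_Y)) − 85q_X − q_X².
∂π/∂q_X = 147 − 10q_X − 4q_Y = 0, so q_X = 14.7 − 0.4q_Y.
For Y: ∂π/∂q_Y = 175 − 8q_Y − 4q_X = 0 ⇒ q_Y = 21.875 − 0.5q_X.
Plugging q_Y into X's best response: q_X = 14.7 − 0.4(21.875 − 0.5q_X) ⇒ 0.8q_X = 5.95, so q_X = 7.4375.
Then q_Y = 21.875 − 0.5·7.4375 = 581/32.
Equilibrium price: P = 232 − 4·(819/32) = 129.625.

129.625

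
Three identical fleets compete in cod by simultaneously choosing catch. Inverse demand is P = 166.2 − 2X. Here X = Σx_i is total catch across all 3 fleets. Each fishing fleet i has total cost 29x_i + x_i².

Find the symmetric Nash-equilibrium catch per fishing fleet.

13.72

A representative fishing fleet's profit is π_i = x_i(166.2 − 2X) − 29x_i − x_i², with X = x_i + Σ_{j≠i} x_j.
First-order condition: 137.2 − 6x_i − 2Σ_{j≠i} x_j = 0.
With identical fishing fleets, set every x_j = x: then 137.2 − 6x − 4x = 0, i.e. x = 137.2/10 = 13.72.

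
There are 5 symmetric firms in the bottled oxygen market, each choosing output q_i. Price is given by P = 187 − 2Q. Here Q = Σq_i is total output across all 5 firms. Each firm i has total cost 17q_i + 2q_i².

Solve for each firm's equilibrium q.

10.625

A representative firm's profit is π_i = q_i(187 − 2Q) − 17q_i − 2q_i², with Q = q_i + Σ_{j≠i} q_j.
First-order condition: 170 − 8q_i − 2Σ_{j≠i} q_j = 0.
With identical firms, set every q_j = q: then 170 − 8q − 8q = 0, i.e. q = 170/16 = 10.625.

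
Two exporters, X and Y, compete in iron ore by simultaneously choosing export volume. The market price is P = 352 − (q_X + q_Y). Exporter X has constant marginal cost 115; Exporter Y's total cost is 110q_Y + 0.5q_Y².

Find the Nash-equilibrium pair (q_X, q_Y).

93.8, 49.4

Exporter X's profit: π = q_X(352 − (q_X + q_Y)) − 115q_X.
∂π/∂q_X = 237 − 2q_X − q_Y = 0, so q_X = 118.5 − 0.5q_Y.
For Y: ∂π/∂q_Y = 242 − 3q_Y − q_X = 0 ⇒ q_Y = 242/3 − (1/3)q_X.
Substituting the second reaction function into the first: q_X = 118.5 − 0.5(242/3 − (1/3)q_X), which gives (5/6)q_X = 469/6 ⇒ q_X = 93.8.
Then q_Y = 242/3 − (1/3)·93.8 = 49.4.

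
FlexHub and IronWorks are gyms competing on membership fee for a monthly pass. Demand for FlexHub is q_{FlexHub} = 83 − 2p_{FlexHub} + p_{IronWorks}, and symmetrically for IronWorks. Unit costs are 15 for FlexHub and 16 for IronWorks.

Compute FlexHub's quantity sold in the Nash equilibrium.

45.6

FlexHub's profit: π = (p_{FlexHub} − 15)(83 − 2p_{FlexHub} + p_{IronWorks}).
∂π/∂p_{FlexHub} = 113 − 4p_{FlexHub} + p_{IronWorks} = 0 ⇒ p_{FlexHub} = 28.25 + 0.25p_{IronWorks}.
Similarly p_{IronWorks} = 28.75 + 0.25p_{FlexHub}.
Substituting the second reaction function into the first: p_{FlexHub} = 28.25 + 0.25(28.75 + 0.25p_{FlexHub}), which gives 0.9375p_{FlexHub} = 35.4375 ⇒ p_{FlexHub} = 37.8.
Then p_{IronWorks} = 28.75 + 0.25·37.8 = 38.2.
q_{FlexHub} = 83 − 2·37.8 + 38.2 = 45.6.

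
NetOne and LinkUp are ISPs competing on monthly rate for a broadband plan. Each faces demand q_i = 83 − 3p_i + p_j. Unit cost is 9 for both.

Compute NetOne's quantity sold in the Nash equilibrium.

39

NetOne's profit: π = (p_{NetOne} − 9)(83 − 3p_{NetOne} + p_{LinkUp}).
∂π/∂p_{NetOne} = 110 − 6p_{NetOne} + p_{LinkUp} = 0 ⇒ p_{NetOne} = 55/3 + (1/6)p_{LinkUp}.
Setting p_{NetOne} = p_{LinkUp} in the reaction function: p_{NetOne} = 55/3 + (1/6)p_{NetOne}, so p_{NetOne} = (55/3) / (5/6) = 22.
q_{NetOne} = 83 − 3·22 + 22 = 39.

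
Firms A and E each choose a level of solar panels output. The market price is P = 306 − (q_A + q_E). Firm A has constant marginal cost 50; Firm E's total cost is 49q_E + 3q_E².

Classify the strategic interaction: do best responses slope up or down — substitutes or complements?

strategic substitutes

Firm A's profit: π = q_A(306 − (q_A + q_E)) − 50q_A.
∂π/∂q_A = 256 − 2q_A − q_E = 0, so q_A = 128 − 0.5q_E.
The best-response slope dq_A/dq_E = −0.5 < 0: the reaction function is downward-sloping, so the choices are strategic substitutes.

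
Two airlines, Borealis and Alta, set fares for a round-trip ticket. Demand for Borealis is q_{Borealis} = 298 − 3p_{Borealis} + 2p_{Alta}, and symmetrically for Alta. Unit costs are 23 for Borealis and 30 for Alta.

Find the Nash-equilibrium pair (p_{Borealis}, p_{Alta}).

93.0625, 95.6875

Borealis's profit: π = (p_{Borealis} − 23)(298 − 3p_{Borealis} + 2p_{Alta}).
∂π/∂p_{Borealis} = 367 − 6p_{Borealis} + 2p_{Alta} = 0 ⇒ p_{Borealis} = 367/6 + (1/3)p_{Alta}.
Similarly p_{Alta} = 194/3 + (1/3)p_{Borealis}.
Substituting the second reaction function into the first: p_{Borealis} = 367/6 + (1/3)(194/3 + (1/3)p_{Borealis}), which gives (8/9)p_{Borealis} = 1489/18 ⇒ p_{Borealis} = 93.0625.
Then p_{Alta} = 194/3 + (1/3)·93.0625 = 95.6875.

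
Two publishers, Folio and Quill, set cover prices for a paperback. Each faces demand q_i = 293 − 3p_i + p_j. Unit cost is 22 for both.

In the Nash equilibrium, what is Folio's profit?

Folio's profit: π = (p_{Folio} − 22)(293 − 3p_{Folio} + p_{Quill}).
∂π/∂p_{Folio} = 359 − 6p_{Folio} + p_{Quill} = 0 ⇒ p_{Folio} = 359/6 + (1/6)p_{Quill}.
By symmetry p_{Quill} = p_{Folio}; substituting into the reaction function, (5/6)p_{Folio} = 359/6 and p_{Folio} = 71.8.
q_{Folio} = 293 − 3·71.8 + 71.8 = 149.4.
Profit = (71.8 − 22)·149.4 = 7440.12.

7440.12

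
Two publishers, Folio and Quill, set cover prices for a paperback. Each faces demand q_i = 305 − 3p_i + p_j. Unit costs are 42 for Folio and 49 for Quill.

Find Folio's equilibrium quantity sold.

134.4

Folio's profit: π = (p_{Folio} − 42)(305 − 3p_{Folio} + p_{Quill}).
∂π/∂p_{Folio} = 431 − 6p_{Folio} + p_{Quill} = 0 ⇒ p_{Folio} = 431/6 + (1/6)p_{Quill}.
Similarly p_{Quill} = 226/3 + (1/6)p_{Folio}.
Plugging p_{Quill} into Folio's best response: p_{Folio} = 431/6 + (1/6)(226/3 + (1/6)p_{Folio}) ⇒ (35/36)p_{Folio} = 1519/18, so p_{Folio} = 86.8.
Then p_{Quill} = 226/3 + (1/6)·86.8 = 89.8.
q_{Folio} = 305 − 3·86.8 + 89.8 = 134.4.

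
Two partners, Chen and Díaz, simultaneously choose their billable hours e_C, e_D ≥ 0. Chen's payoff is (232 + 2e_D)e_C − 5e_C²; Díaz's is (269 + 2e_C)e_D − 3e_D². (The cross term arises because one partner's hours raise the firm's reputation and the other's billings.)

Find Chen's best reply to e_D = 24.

28

Expanding Chen's payoff: 232e_C + 2e_De_C − 5e_C².
∂π/∂e_C = 232 + 2e_D − 10e_C = 0, so e_C = 23.2 + 0.2e_D.
At e_D = 24: e_C = 23.2 + 0.2·24 = 28.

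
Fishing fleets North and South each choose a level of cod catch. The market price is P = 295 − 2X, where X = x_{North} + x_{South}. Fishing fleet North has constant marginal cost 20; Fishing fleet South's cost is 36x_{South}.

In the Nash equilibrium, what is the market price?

Fishing fleet North's profit: π = x_{North}(295 − 2(x_{North} + x_{South})) − 20x_{North}.
∂π/∂x_{North} = 275 − 4x_{North} − 2x_{South} = 0, so x_{North} = 68.75 − 0.5x_{South}.
By the same steps for South: x_{South} = 64.75 − 0.5x_{North}.
Solving the two reaction functions simultaneously: (1 − (−0.5)(−0.5))x_{North} = 68.75 − 0.5·64.75, so 0.75x_{North} = 36.375 and x_{North} = 48.5.
Then x_{South} = 64.75 − 0.5·48.5 = 40.5.
Equilibrium price: P = 295 − 2·89 = 117.

117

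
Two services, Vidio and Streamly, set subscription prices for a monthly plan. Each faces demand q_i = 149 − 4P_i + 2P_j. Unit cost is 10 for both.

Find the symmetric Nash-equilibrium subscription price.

Vidio's profit: π = (P_{Vidio} − 10)(149 − 4P_{Vidio} + 2P_{Streamly}).
∂π/∂P_{Vidio} = 189 − 8P_{Vidio} + 2P_{Streamly} = 0 ⇒ P_{Vidio} = 23.625 + 0.25P_{Streamly}.
The game is symmetric, so in equilibrium P_{Streamly} = P_{Vidio}: the reaction function gives 0.75P_{Vidio} = 23.625, hence P_{Vidio} = 31.5.

31.5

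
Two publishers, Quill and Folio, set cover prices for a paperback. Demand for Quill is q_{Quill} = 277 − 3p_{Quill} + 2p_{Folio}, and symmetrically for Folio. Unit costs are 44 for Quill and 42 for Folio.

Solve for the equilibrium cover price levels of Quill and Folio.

101.875, 101.125

Quill's profit: π = (p_{Quill} − 44)(277 − 3p_{Quill} + 2p_{Folio}).
∂π/∂p_{Quill} = 409 − 6p_{Quill} + 2p_{Folio} = 0 ⇒ p_{Quill} = 409/6 + (1/3)p_{Folio}.
Similarly p_{Folio} = 403/6 + (1/3)p_{Quill}.
Substituting the second reaction function into the first: p_{Quill} = 409/6 + (1/3)(403/6 + (1/3)p_{Quill}), which gives (8/9)p_{Quill} = 815/9 ⇒ p_{Quill} = 101.875.
Then p_{Folio} = 403/6 + (1/3)·101.875 = 101.125.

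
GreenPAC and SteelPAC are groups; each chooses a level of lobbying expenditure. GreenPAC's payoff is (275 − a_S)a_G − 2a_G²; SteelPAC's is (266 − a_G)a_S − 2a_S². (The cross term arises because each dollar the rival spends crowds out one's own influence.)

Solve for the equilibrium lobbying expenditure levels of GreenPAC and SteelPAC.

55.6, 52.6

Expanding GreenPAC's payoff: 275a_G − a_Sa_G − 2a_G².
∂π/∂a_G = 275 − a_S − 4a_G = 0, so a_G = 68.75 − 0.25a_S.
Likewise for SteelPAC: a_S = 66.5 − 0.25a_G.
Solving the two reaction functions simultaneously: (1 − (−0.25)(−0.25))a_G = 68.75 − 0.25·66.5, so 0.9375a_G = 52.125 and a_G = 55.6.
Then a_S = 66.5 − 0.25·55.6 = 52.6.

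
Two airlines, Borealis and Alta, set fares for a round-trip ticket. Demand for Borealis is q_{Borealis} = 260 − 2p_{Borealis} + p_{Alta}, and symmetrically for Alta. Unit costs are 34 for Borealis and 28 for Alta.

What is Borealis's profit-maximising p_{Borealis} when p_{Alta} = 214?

Borealis's profit: π = (p_{Borealis} − 34)(260 − 2p_{Borealis} + p_{Alta}).
∂π/∂p_{Borealis} = 328 − 4p_{Borealis} + p_{Alta} = 0 ⇒ p_{Borealis} = 82 + 0.25p_{Alta}.
At p_{Alta} = 214: p_{Borealis} = 82 + 0.25·214 = 135.5.

135.5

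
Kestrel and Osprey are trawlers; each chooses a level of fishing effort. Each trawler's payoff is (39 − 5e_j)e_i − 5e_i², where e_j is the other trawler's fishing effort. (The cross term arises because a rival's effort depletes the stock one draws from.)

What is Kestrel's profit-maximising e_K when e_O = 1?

Kestrel's payoff is (39 − 5e_O)e_K − 5e_K².
∂π/∂e_K = 39 − 5e_O − 10e_K = 0, so e_K = 3.9 − 0.5e_O.
At e_O = 1: e_K = 3.9 − 0.5·1 = 3.4.

3.4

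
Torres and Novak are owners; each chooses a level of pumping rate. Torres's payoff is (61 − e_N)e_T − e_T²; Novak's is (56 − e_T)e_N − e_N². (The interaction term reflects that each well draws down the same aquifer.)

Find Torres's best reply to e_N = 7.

27

Expanding Torres's payoff: 61e_T − e_Ne_T − e_T².
∂π/∂e_T = 61 − e_N − 2e_T = 0, so e_T = 30.5 − 0.5e_N.
At e_N = 7: e_T = 30.5 − 0.5·7 = 27.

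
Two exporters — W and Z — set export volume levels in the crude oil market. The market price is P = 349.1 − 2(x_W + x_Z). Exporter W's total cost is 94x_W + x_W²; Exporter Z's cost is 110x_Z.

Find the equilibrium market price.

202.44

Exporter W's profit: π = x_W(349.1 − 2(x_W + x_Z)) − 94x_W − x_W².
∂π/∂x_W = 255.1 − 6x_W − 2x_Z = 0, so x_W = 2551/60 − (1/3)x_Z.
For Z: ∂π/∂x_Z = 239.1 − 4x_Z − 2x_W = 0 ⇒ x_Z = 59.775 − 0.5x_W.
Substituting the second reaction function into the first: x_W = 2551/60 − (1/3)(59.775 − 0.5x_W), which gives (5/6)x_W = 2711/120 ⇒ x_W = 27.11.
Then x_Z = 59.775 − 0.5·27.11 = 46.22.
Equilibrium price: P = 349.1 − 2·73.33 = 202.44.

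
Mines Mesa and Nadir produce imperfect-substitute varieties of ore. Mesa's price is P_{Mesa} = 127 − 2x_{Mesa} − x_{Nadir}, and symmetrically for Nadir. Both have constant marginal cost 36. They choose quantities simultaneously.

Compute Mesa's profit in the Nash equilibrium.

662.48

Mine Mesa's profit: π = x_{Mesa}(127 − 2x_{Mesa} − x_{Nadir}) − 36x_{Mesa}.
∂π/∂x_{Mesa} = 91 − 4x_{Mesa} − x_{Nadir} = 0 ⇒ x_{Mesa} = 22.75 − 0.25x_{Nadir}.
By symmetry x_{Nadir} = x_{Mesa}; substituting into the reaction function, 1.25x_{Mesa} = 22.75 and x_{Mesa} = 18.2.
P_{Mesa} = 127 − 2·18.2 − 18.2 = 72.4.
Profit = (72.4 − 36)·18.2 = 662.48.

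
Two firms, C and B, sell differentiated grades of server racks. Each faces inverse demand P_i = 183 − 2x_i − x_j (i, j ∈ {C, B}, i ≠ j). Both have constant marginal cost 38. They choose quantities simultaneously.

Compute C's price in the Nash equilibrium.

Firm C's profit: π = x_C(183 − 2x_C − x_B) − 38x_C.
∂π/∂x_C = 145 − 4x_C − x_B = 0 ⇒ x_C = 36.25 − 0.25x_B.
By symmetry x_B = x_C; substituting into the reaction function, 1.25x_C = 36.25 and x_C = 29.
P_C = 183 − 2·29 − 29 = 96.

96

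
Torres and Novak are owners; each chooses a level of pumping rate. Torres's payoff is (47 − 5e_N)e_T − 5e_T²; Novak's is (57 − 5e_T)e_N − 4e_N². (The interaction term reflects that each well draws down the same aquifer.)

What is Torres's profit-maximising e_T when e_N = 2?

Expanding Torres's payoff: 47e_T − 5e_Ne_T − 5e_T².
∂π/∂e_T = 47 − 5e_N − 10e_T = 0, so e_T = 4.7 − 0.5e_N.
At e_N = 2: e_T = 4.7 − 0.5·2 = 3.7.

3.7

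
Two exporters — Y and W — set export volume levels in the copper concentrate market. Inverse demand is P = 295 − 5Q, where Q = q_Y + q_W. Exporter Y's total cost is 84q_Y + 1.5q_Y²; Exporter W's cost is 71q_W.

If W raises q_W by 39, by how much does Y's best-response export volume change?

Exporter Y's profit: π = q_Y(295 − 5(q_Y + q_W)) − 84q_Y − 1.5q_Y².
∂π/∂q_Y = 211 − 13q_Y − 5q_W = 0, so q_Y = 211/13 − (5/13)q_W.
The reaction-function slope is −5/13, so a 39-unit rise in q_W moves q_Y by −5/13 × 39 = −15. Y's best response falls — the actions are strategic substitutes.

-15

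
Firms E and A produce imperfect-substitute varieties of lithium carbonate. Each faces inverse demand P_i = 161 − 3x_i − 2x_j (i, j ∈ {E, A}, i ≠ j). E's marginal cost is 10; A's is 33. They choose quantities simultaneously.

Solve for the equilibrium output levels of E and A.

Firm E's profit: π = x_E(161 − 3x_E − 2x_A) − 10x_E.
∂π/∂x_E = 151 − 6x_E − 2x_A = 0 ⇒ x_E = 151/6 − (1/3)x_A.
Similarly x_A = 64/3 − (1/3)x_E.
Solving the two reaction functions simultaneously: (1 − (−1/3)(−1/3))x_E = 151/6 − (1/3)·(64/3), so (8/9)x_E = 325/18 and x_E = 20.3125.
Then x_A = 64/3 − (1/3)·20.3125 = 14.5625.

20.3125, 14.5625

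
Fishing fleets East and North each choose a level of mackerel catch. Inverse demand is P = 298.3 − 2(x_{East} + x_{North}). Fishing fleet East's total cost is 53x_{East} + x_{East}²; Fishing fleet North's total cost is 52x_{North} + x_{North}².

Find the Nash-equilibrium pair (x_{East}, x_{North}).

30.6, 30.85

Fishing fleet East's profit: π = x_{East}(298.3 − 2(x_{East} + x_{North})) − 53x_{East} − x_{East}².
∂π/∂x_{East} = 245.3 − 6x_{East} − 2x_{North} = 0, so x_{East} = 2453/60 − (1/3)x_{North}.
By the same steps for North: x_{North} = 41.05 − (1/3)x_{East}.
Solving the two reaction functions simultaneously: (1 − (−1/3)(−1/3))x_{East} = 2453/60 − (1/3)·41.05, so (8/9)x_{East} = 27.2 and x_{East} = 30.6.
Then x_{North} = 41.05 − (1/3)·30.6 = 30.85.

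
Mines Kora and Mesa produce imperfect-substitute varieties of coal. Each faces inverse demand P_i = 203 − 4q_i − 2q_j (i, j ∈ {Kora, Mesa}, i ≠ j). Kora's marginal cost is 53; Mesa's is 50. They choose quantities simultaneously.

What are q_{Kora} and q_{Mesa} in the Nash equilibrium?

Mine Kora's profit: π = q_{Kora}(203 − 4q_{Kora} − 2q_{Mesa}) − 53q_{Kora}.
∂π/∂q_{Kora} = 150 − 8q_{Kora} − 2q_{Mesa} = 0 ⇒ q_{Kora} = 18.75 − 0.25q_{Mesa}.
Similarly q_{Mesa} = 19.125 − 0.25q_{Kora}.
Substituting the second reaction function into the first: q_{Kora} = 18.75 − 0.25(19.125 − 0.25q_{Kora}), which gives 0.9375q_{Kora} = 447/32 ⇒ q_{Kora} = 14.9.
Then q_{Mesa} = 19.125 − 0.25·14.9 = 15.4.

14.9, 15.4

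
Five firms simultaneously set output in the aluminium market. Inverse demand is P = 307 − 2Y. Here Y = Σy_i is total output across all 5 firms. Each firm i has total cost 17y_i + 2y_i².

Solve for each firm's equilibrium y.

A representative firm's profit is π_i = y_i(307 − 2Y) − 17y_i − 2y_i², with Y = y_i + Σ_{j≠i} y_j.
First-order condition: 290 − 8y_i − 2Σ_{j≠i} y_j = 0.
Imposing symmetry (y_j = y for all j) turns Σ_{j≠i} y_j into 4y, so 290 = 16y and y = 18.125.

18.125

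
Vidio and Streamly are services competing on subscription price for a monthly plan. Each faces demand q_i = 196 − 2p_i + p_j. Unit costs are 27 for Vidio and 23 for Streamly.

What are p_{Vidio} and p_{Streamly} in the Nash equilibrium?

82.8, 81.2

Vidio's profit: π = (p_{Vidio} − 27)(196 − 2p_{Vidio} + p_{Streamly}).
∂π/∂p_{Vidio} = 250 − 4p_{Vidio} + p_{Streamly} = 0 ⇒ p_{Vidio} = 62.5 + 0.25p_{Streamly}.
Similarly p_{Streamly} = 60.5 + 0.25p_{Vidio}.
Solving the two reaction functions simultaneously: (1 − (0.25)(0.25))p_{Vidio} = 62.5 + 0.25·60.5, so 0.9375p_{Vidio} = 77.625 and p_{Vidio} = 82.8.
Then p_{Streamly} = 60.5 + 0.25·82.8 = 81.2.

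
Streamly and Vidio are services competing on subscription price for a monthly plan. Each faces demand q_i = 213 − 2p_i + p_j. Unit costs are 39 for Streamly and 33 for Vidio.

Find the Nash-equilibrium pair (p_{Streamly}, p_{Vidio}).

96.2, 93.8

Streamly's profit: π = (p_{Streamly} − 39)(213 − 2p_{Streamly} + p_{Vidio}).
∂π/∂p_{Streamly} = 291 − 4p_{Streamly} + p_{Vidio} = 0 ⇒ p_{Streamly} = 72.75 + 0.25p_{Vidio}.
Similarly p_{Vidio} = 69.75 + 0.25p_{Streamly}.
Solving the two reaction functions simultaneously: (1 − (0.25)(0.25))p_{Streamly} = 72.75 + 0.25·69.75, so 0.9375p_{Streamly} = 90.1875 and p_{Streamly} = 96.2.
Then p_{Vidio} = 69.75 + 0.25·96.2 = 93.8.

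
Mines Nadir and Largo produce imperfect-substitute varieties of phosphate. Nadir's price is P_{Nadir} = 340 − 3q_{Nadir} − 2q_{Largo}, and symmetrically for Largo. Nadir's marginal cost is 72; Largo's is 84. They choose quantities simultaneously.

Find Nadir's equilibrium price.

Mine Nadir's profit: π = q_{Nadir}(340 − 3q_{Nadir} − 2q_{Largo}) − 72q_{Nadir}.
∂π/∂q_{Nadir} = 268 − 6q_{Nadir} − 2q_{Largo} = 0 ⇒ q_{Nadir} = 134/3 − (1/3)q_{Largo}.
Similarly q_{Largo} = 128/3 − (1/3)q_{Nadir}.
Substituting the second reaction function into the first: q_{Nadir} = 134/3 − (1/3)(128/3 − (1/3)q_{Nadir}), which gives (8/9)q_{Nadir} = 274/9 ⇒ q_{Nadir} = 34.25.
Then q_{Largo} = 128/3 − (1/3)·34.25 = 31.25.
P_{Nadir} = 340 − 3·34.25 − 2·31.25 = 174.75.

174.75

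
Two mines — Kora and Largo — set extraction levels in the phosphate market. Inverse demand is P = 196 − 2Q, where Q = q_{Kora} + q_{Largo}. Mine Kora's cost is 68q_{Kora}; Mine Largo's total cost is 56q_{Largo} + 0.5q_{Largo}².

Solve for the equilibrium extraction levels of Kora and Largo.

Mine Kora's profit: π = q_{Kora}(196 − 2(q_{Kora} + q_{Largo})) − 68q_{Kora}.
∂π/∂q_{Kora} = 128 − 4q_{Kora} − 2q_{Largo} = 0, so q_{Kora} = 32 − 0.5q_{Largo}.
For Largo: ∂π/∂q_{Largo} = 140 − 5q_{Largo} − 2q_{Kora} = 0 ⇒ q_{Largo} = 28 − 0.4q_{Kora}.
Substituting the second reaction function into the first: q_{Kora} = 32 − 0.5(28 − 0.4q_{Kora}), which gives 0.8q_{Kora} = 18 ⇒ q_{Kora} = 22.5.
Then q_{Largo} = 28 − 0.4·22.5 = 19.

22.5, 19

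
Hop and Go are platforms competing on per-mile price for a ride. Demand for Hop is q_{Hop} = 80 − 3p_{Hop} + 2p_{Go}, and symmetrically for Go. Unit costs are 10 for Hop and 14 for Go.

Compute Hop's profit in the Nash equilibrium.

Hop's profit: π = (p_{Hop} − 10)(80 − 3p_{Hop} + 2p_{Go}).
∂π/∂p_{Hop} = 110 − 6p_{Hop} + 2p_{Go} = 0 ⇒ p_{Hop} = 55/3 + (1/3)p_{Go}.
Similarly p_{Go} = 61/3 + (1/3)p_{Hop}.
Solving the two reaction functions simultaneously: (1 − (1/3)(1/3))p_{Hop} = 55/3 + (1/3)·(61/3), so (8/9)p_{Hop} = 226/9 and p_{Hop} = 28.25.
Then p_{Go} = 61/3 + (1/3)·28.25 = 29.75.
q_{Hop} = 80 − 3·28.25 + 2·29.75 = 54.75.
Profit = (28.25 − 10)·54.75 = 999.1875.

999.1875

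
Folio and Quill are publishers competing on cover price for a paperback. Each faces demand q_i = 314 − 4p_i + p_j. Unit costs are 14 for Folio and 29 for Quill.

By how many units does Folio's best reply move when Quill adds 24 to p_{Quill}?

Folio's profit: π = (p_{Folio} − 14)(314 − 4p_{Folio} + p_{Quill}).
∂π/∂p_{Folio} = 370 − 8p_{Folio} + p_{Quill} = 0 ⇒ p_{Folio} = 46.25 + 0.125p_{Quill}.
The reaction-function slope is 0.125, so a 24-unit rise in p_{Quill} moves p_{Folio} by 0.125 × 24 = 3. Folio's best response rises — the actions are strategic complements.

3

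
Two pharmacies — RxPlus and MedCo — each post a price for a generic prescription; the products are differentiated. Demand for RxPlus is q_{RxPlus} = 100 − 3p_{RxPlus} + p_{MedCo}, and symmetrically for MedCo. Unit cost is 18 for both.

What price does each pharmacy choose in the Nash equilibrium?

RxPlus's profit: π = (p_{RxPlus} − 18)(100 − 3p_{RxPlus} + p_{MedCo}).
∂π/∂p_{RxPlus} = 154 − 6p_{RxPlus} + p_{MedCo} = 0 ⇒ p_{RxPlus} = 77/3 + (1/6)p_{MedCo}.
The game is symmetric, so in equilibrium p_{MedCo} = p_{RxPlus}: the reaction function gives (5/6)p_{RxPlus} = 77/3, hence p_{RxPlus} = 30.8.

30.8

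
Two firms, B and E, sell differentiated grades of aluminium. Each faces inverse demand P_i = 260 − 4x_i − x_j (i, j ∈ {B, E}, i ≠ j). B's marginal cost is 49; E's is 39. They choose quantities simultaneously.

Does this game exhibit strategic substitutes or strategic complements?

Firm B's profit: π = x_B(260 − 4x_B − x_E) − 49x_B.
∂π/∂x_B = 211 − 8x_B − x_E = 0 ⇒ x_B = 26.375 − 0.125x_E.
The best-response slope dx_B/dx_E = −0.125 < 0: the reaction function is downward-sloping, so the choices are strategic substitutes.

strategic substitutes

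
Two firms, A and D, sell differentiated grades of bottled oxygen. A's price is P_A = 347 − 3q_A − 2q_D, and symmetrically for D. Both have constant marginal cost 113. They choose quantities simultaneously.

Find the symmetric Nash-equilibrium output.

29.25

Firm A's profit: π = q_A(347 − 3q_A − 2q_D) − 113q_A.
∂π/∂q_A = 234 − 6q_A − 2q_D = 0 ⇒ q_A = 39 − (1/3)q_D.
The game is symmetric, so in equilibrium q_D = q_A: the reaction function gives (4/3)q_A = 39, hence q_A = 29.25.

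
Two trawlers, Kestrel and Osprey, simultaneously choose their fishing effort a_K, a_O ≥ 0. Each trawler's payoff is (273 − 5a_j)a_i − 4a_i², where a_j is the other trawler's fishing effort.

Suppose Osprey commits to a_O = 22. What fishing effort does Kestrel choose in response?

20.375

Kestrel's payoff is (273 − 5a_O)a_K − 4a_K².
∂π/∂a_K = 273 − 5a_O − 8a_K = 0, so a_K = 34.125 − 0.625a_O.
At a_O = 22: a_K = 34.125 − 0.625·22 = 20.375.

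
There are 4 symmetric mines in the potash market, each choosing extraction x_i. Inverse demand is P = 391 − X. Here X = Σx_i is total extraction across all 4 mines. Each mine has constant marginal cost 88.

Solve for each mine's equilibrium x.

60.6

A representative mine's profit is π_i = x_i(391 − X) − 88x_i, with X = x_i + Σ_{j≠i} x_j.
First-order condition: 303 − 2x_i − Σ_{j≠i} x_j = 0.
With identical mines, set every x_j = x: then 303 − 2x − 3x = 0, i.e. x = 303/5 = 60.6.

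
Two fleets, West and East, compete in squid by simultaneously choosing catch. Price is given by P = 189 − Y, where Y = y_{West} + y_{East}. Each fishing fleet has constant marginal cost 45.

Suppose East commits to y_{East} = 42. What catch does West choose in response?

Fishing fleet West's profit: π = y_{West}(189 − (y_{West} + y_{East})) − 45y_{West}.
∂π/∂y_{West} = 144 − 2y_{West} − y_{East} = 0, so y_{West} = 72 − 0.5y_{East}.
At y_{East} = 42: y_{West} = 72 − 0.5·42 = 51.

51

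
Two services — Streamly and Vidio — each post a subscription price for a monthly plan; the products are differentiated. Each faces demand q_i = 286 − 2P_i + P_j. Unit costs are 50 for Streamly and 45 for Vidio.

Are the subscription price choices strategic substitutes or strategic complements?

Streamly's profit: π = (P_{Streamly} − 50)(286 − 2P_{Streamly} + P_{Vidio}).
∂π/∂P_{Streamly} = 386 − 4P_{Streamly} + P_{Vidio} = 0 ⇒ P_{Streamly} = 96.5 + 0.25P_{Vidio}.
The best-response slope dP_{Streamly}/dP_{Vidio} = 0.25 > 0: the reaction function is upward-sloping, so the choices are strategic complements.

strategic complements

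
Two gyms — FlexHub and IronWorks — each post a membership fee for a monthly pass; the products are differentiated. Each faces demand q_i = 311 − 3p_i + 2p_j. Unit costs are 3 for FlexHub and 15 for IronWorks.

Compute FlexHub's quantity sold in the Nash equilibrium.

FlexHub's profit: π = (p_{FlexHub} − 3)(311 − 3p_{FlexHub} + 2p_{IronWorks}).
∂π/∂p_{FlexHub} = 320 − 6p_{FlexHub} + 2p_{IronWorks} = 0 ⇒ p_{FlexHub} = 160/3 + (1/3)p_{IronWorks}.
Similarly p_{IronWorks} = 178/3 + (1/3)p_{FlexHub}.
Substituting the second reaction function into the first: p_{FlexHub} = 160/3 + (1/3)(178/3 + (1/3)p_{FlexHub}), which gives (8/9)p_{FlexHub} = 658/9 ⇒ p_{FlexHub} = 82.25.
Then p_{IronWorks} = 178/3 + (1/3)·82.25 = 86.75.
q_{FlexHub} = 311 − 3·82.25 + 2·86.75 = 237.75.

237.75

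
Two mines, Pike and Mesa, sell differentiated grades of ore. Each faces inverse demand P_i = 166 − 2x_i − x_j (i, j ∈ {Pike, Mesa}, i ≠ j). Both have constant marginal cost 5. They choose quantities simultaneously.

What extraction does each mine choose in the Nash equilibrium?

Mine Pike's profit: π = x_{Pike}(166 − 2x_{Pike} − x_{Mesa}) − 5x_{Pike}.
∂π/∂x_{Pike} = 161 − 4x_{Pike} − x_{Mesa} = 0 ⇒ x_{Pike} = 40.25 − 0.25x_{Mesa}.
Setting x_{Pike} = x_{Mesa} in the reaction function: x_{Pike} = 40.25 − 0.25x_{Pike}, so x_{Pike} = 40.25 / 1.25 = 32.2.

32.2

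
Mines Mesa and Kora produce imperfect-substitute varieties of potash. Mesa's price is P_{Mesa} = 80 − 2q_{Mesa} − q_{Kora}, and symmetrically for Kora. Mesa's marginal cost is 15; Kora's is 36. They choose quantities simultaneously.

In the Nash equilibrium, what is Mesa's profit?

414.72

Mine Mesa's profit: π = q_{Mesa}(80 − 2q_{Mesa} − q_{Kora}) − 15q_{Mesa}.
∂π/∂q_{Mesa} = 65 − 4q_{Mesa} − q_{Kora} = 0 ⇒ q_{Mesa} = 16.25 − 0.25q_{Kora}.
Similarly q_{Kora} = 11 − 0.25q_{Mesa}.
Substituting the second reaction function into the first: q_{Mesa} = 16.25 − 0.25(11 − 0.25q_{Mesa}), which gives 0.9375q_{Mesa} = 13.5 ⇒ q_{Mesa} = 14.4.
Then q_{Kora} = 11 − 0.25·14.4 = 7.4.
P_{Mesa} = 80 − 2·14.4 − 7.4 = 43.8.
Profit = (43.8 − 15)·14.4 = 414.72.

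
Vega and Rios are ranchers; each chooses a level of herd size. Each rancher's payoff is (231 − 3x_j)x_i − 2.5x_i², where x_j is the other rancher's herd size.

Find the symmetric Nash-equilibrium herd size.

28.875

Vega's payoff is (231 − 3x_R)x_V − 2.5x_V².
∂π/∂x_V = 231 − 3x_R − 5x_V = 0, so x_V = 46.2 − 0.6x_R.
By symmetry x_R = x_V; substituting into the reaction function, 1.6x_V = 46.2 and x_V = 28.875.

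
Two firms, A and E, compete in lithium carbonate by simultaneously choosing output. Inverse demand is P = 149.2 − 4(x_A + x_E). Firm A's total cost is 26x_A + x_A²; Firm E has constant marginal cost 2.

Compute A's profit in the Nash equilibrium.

192.2

Firm A's profit: π = x_A(149.2 − 4(x_A + x_E)) − 26x_A − x_A².
∂π/∂x_A = 123.2 − 10x_A − 4x_E = 0, so x_A = 12.32 − 0.4x_E.
For E: ∂π/∂x_E = 147.2 − 8x_E − 4x_A = 0 ⇒ x_E = 18.4 − 0.5x_A.
Substituting the second reaction function into the first: x_A = 12.32 − 0.4(18.4 − 0.5x_A), which gives 0.8x_A = 4.96 ⇒ x_A = 6.2.
Then x_E = 18.4 − 0.5·6.2 = 15.3.
Price P = 149.2 − 4·21.5 = 63.2.
A's profit: (63.2 − 26)·6.2 − (6.2)² = 192.2.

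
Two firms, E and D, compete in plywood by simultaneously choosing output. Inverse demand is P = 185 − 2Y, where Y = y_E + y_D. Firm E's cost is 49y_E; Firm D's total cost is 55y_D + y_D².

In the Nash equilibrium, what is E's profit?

1545.68

Firm E's profit: π = y_E(185 − 2(y_E + y_D)) − 49y_E.
∂π/∂y_E = 136 − 4y_E − 2y_D = 0, so y_E = 34 − 0.5y_D.
For D: ∂π/∂y_D = 130 − 6y_D − 2y_E = 0 ⇒ y_D = 65/3 − (1/3)y_E.
Plugging y_D into E's best response: y_E = 34 − 0.5(65/3 − (1/3)y_E) ⇒ (5/6)y_E = 139/6, so y_E = 27.8.
Then y_D = 65/3 − (1/3)·27.8 = 12.4.
Price P = 185 − 2·40.2 = 104.6.
E's profit: (104.6 − 49)·27.8 = 1545.68.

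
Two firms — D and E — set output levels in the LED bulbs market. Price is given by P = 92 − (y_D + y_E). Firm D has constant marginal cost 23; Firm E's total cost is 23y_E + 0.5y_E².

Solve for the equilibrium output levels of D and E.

27.6, 13.8

Firm D's profit: π = y_D(92 − (y_D + y_E)) − 23y_D.
∂π/∂y_D = 69 − 2y_D − y_E = 0, so y_D = 34.5 − 0.5y_E.
For E: ∂π/∂y_E = 69 − 3y_E − y_D = 0 ⇒ y_E = 23 − (1/3)y_D.
Substituting the second reaction function into the first: y_D = 34.5 − 0.5(23 − (1/3)y_D), which gives (5/6)y_D = 23 ⇒ y_D = 27.6.
Then y_E = 23 − (1/3)·27.6 = 13.8.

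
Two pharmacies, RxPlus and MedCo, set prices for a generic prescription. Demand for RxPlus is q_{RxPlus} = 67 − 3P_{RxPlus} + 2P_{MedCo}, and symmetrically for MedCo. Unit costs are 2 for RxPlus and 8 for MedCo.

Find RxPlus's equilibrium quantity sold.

RxPlus's profit: π = (P_{RxPlus} − 2)(67 − 3P_{RxPlus} + 2P_{MedCo}).
∂π/∂P_{RxPlus} = 73 − 6P_{RxPlus} + 2P_{MedCo} = 0 ⇒ P_{RxPlus} = 73/6 + (1/3)P_{MedCo}.
Similarly P_{MedCo} = 91/6 + (1/3)P_{RxPlus}.
Plugging P_{MedCo} into RxPlus's best response: P_{RxPlus} = 73/6 + (1/3)(91/6 + (1/3)P_{RxPlus}) ⇒ (8/9)P_{RxPlus} = 155/9, so P_{RxPlus} = 19.375.
Then P_{MedCo} = 91/6 + (1/3)·19.375 = 21.625.
q_{RxPlus} = 67 − 3·19.375 + 2·21.625 = 52.125.

52.125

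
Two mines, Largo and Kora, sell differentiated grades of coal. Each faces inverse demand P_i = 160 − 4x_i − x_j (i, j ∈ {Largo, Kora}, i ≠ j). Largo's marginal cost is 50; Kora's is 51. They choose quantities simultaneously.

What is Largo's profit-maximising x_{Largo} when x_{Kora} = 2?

13.5

Mine Largo's profit: π = x_{Largo}(160 − 4x_{Largo} − x_{Kora}) − 50x_{Largo}.
∂π/∂x_{Largo} = 110 − 8x_{Largo} − x_{Kora} = 0 ⇒ x_{Largo} = 13.75 − 0.125x_{Kora}.
At x_{Kora} = 2: x_{Largo} = 13.75 − 0.125·2 = 13.5.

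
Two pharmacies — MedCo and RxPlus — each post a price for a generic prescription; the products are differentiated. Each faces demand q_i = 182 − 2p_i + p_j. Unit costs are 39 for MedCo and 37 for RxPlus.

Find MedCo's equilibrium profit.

MedCo's profit: π = (p_{MedCo} − 39)(182 − 2p_{MedCo} + p_{RxPlus}).
∂π/∂p_{MedCo} = 260 − 4p_{MedCo} + p_{RxPlus} = 0 ⇒ p_{MedCo} = 65 + 0.25p_{RxPlus}.
Similarly p_{RxPlus} = 64 + 0.25p_{MedCo}.
Plugging p_{RxPlus} into MedCo's best response: p_{MedCo} = 65 + 0.25(64 + 0.25p_{MedCo}) ⇒ 0.9375p_{MedCo} = 81, so p_{MedCo} = 86.4.
Then p_{RxPlus} = 64 + 0.25·86.4 = 85.6.
q_{MedCo} = 182 − 2·86.4 + 85.6 = 94.8.
Profit = (86.4 − 39)·94.8 = 4493.52.

4493.52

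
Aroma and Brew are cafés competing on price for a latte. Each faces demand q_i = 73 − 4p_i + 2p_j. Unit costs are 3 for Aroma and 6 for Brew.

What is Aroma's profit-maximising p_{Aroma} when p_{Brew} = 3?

Aroma's profit: π = (p_{Aroma} − 3)(73 − 4p_{Aroma} + 2p_{Brew}).
∂π/∂p_{Aroma} = 85 − 8p_{Aroma} + 2p_{Brew} = 0 ⇒ p_{Aroma} = 10.625 + 0.25p_{Brew}.
At p_{Brew} = 3: p_{Aroma} = 10.625 + 0.25·3 = 11.375.

11.375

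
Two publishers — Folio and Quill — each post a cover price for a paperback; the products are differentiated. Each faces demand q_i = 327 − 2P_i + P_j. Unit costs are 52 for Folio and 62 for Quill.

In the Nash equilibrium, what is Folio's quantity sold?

186

Folio's profit: π = (P_{Folio} − 52)(327 − 2P_{Folio} + P_{Quill}).
∂π/∂P_{Folio} = 431 − 4P_{Folio} + P_{Quill} = 0 ⇒ P_{Folio} = 107.75 + 0.25P_{Quill}.
Similarly P_{Quill} = 112.75 + 0.25P_{Folio}.
Plugging P_{Quill} into Folio's best response: P_{Folio} = 107.75 + 0.25(112.75 + 0.25P_{Folio}) ⇒ 0.9375P_{Folio} = 135.9375, so P_{Folio} = 145.
Then P_{Quill} = 112.75 + 0.25·145 = 149.
q_{Folio} = 327 − 2·145 + 149 = 186.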